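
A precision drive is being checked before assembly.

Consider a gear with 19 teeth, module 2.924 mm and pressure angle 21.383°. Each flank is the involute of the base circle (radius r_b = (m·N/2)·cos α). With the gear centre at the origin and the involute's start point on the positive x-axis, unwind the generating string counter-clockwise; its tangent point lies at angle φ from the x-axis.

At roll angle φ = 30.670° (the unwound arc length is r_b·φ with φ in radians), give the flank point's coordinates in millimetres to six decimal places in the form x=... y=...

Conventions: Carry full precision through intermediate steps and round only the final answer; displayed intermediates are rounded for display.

x=29.310387 y=1.284943

single-mesh involute tooth geometry (19T wheel at module 2.924)
pitch radius r_p = m·N/2 = 2.924·19/2 = 27.778000
base radius r_b = r_p·cos α = 27.778000·cos 21.383° = 25.865875
roll angle φ = 30.670° = 0.53529248 rad
x = r_b·(cos φ + φ·sin φ) = 29.310387
y = r_b·(sin φ − φ·cos φ) = 1.284943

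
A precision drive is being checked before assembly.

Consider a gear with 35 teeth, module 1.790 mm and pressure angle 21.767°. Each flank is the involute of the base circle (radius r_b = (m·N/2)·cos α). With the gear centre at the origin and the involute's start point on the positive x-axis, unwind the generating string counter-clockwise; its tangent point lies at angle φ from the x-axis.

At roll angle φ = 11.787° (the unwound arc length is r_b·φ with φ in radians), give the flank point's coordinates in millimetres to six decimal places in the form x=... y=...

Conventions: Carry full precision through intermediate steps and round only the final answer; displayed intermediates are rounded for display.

x=29.700615 y=0.084071

recognized (one wheel, involute flank): single-mesh tooth geometry, m = 1.790, N = 35
pitch radius r_p = m·N/2 = 1.790·35/2 = 31.325000
base radius r_b = r_p·cos α = 31.325000·cos 21.767° = 29.091514
roll angle φ = 11.787° = 0.20572196 rad
x = r_b·(cos φ + φ·sin φ) = 29.700615
y = r_b·(sin φ − φ·cos φ) = 0.084071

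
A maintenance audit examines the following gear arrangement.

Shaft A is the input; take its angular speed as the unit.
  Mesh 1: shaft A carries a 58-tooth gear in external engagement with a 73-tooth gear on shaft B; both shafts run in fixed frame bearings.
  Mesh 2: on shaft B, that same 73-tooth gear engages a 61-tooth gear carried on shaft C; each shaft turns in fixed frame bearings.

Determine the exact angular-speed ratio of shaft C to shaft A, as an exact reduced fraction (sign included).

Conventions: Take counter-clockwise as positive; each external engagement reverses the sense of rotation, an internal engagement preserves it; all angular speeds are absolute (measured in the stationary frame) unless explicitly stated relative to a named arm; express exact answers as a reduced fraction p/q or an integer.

58/61

class = fixed-axis compound train [2 meshes; 2 ratios multiply, 2 sense flips]
mesh 1 [58T→73T]: running ratio 58/73, sense −
mesh 2 [73T→61T]: running ratio 58/61, sense +
ω_out/ω_in = 58/61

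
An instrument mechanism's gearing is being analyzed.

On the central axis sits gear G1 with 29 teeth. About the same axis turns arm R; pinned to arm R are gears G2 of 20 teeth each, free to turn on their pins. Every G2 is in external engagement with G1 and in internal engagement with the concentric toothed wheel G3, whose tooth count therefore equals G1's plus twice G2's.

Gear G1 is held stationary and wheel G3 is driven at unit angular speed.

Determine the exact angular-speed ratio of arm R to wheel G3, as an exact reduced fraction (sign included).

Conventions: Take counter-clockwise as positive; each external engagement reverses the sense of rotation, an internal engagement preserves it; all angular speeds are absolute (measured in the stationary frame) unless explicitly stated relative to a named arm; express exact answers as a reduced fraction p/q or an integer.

69/98

recognized (axles ride arm R): planetary set, 29/20/69 teeth
ring teeth: 29 + 2·20 = 69
29(ω_sun−ω_arm) = −69(ω_ring−ω_arm),  ω_sun = 0, ω_ring = 1
29(0−ω_arm) = −69(1−ω_arm)  ⇒  98·ω_arm = 69  ⇒  ω_arm = 69/98
ω_out/ω_in = 69/98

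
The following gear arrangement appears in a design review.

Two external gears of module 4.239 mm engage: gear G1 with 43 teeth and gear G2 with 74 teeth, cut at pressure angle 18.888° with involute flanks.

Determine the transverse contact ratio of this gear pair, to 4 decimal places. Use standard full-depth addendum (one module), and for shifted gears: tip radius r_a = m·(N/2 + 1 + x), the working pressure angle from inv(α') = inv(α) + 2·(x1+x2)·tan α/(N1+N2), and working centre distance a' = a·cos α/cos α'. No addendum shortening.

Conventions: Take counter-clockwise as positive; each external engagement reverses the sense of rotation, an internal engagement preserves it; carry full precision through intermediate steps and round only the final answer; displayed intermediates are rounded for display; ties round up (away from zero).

1.8361

class = single-mesh tooth geometry [involute pair 43T × 74T, m = 4.239]
base radii: r_b1 = 86.230982, r_b2 = 148.397503
tip radii: r_a1 = 95.377500, r_a2 = 161.082000
no profile shift: α' = α, a' = a
action lengths: √(r_a1²−r_b1²) = 40.756415, √(r_a2²−r_b2²) = 62.654543
base pitch p_b = π·m·cos α = 12.600122
CR = (40.756415 + 62.654543 − 247.981500·sin 18.88800°)/12.600122 = 1.836059
contact ratio ≈ 1.8361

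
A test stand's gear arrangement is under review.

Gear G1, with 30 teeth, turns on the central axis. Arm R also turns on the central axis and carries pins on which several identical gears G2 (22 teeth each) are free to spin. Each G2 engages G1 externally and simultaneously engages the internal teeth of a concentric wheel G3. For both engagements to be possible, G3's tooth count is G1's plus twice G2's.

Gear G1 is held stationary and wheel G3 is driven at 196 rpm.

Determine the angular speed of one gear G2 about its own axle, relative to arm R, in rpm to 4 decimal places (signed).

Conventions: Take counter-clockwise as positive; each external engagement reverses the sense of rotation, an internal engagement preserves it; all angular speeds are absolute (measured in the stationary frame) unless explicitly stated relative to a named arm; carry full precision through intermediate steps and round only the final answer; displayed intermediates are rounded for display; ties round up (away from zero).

planetary set (30T centre, 22T on arm, 74T internal) — Willis relation
normalise by the input: solve with ω_ring = 1, then scale by 196 rpm
ring teeth: 30 + 2·22 = 74
30(ω_sun−ω_arm) = −74(ω_ring−ω_arm),  ω_sun = 0, ω_ring = 1
30(0−ω_arm) = −74(1−ω_arm)  ⇒  104·ω_arm = 74  ⇒  ω_arm = 37/52
sun–planet mesh: 30·(0−37/52) = −22·(ω_p−ω_arm)  ⇒  ω_p−ω_arm = 555/572
scale: ω_p−ω_arm = 555/572 × 196 rpm = +190.1748 rpm

+190.1748 rpm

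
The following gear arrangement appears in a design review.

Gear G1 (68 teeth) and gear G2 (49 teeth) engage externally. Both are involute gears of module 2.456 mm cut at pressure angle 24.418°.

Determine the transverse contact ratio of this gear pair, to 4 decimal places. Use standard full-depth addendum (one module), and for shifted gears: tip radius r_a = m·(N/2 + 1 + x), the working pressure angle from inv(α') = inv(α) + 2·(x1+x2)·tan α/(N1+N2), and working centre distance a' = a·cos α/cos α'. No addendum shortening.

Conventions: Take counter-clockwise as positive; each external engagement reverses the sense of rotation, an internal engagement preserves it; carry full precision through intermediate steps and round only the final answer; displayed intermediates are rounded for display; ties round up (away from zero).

1.5715

recognized (one external pair, fixed centres): single-mesh tooth geometry, m = 2.456, N1 = 68, N2 = 49
base radii: r_b1 = 76.034887, r_b2 = 54.789845
tip radii: r_a1 = 85.960000, r_a2 = 62.628000
no profile shift: α' = α, a' = a
action lengths: √(r_a1²−r_b1²) = 40.097600, √(r_a2²−r_b2²) = 30.337093
base pitch p_b = π·m·cos α = 7.025607
CR = (40.097600 + 30.337093 − 143.676000·sin 24.41800°)/7.025607 = 1.571451
contact ratio ≈ 1.5715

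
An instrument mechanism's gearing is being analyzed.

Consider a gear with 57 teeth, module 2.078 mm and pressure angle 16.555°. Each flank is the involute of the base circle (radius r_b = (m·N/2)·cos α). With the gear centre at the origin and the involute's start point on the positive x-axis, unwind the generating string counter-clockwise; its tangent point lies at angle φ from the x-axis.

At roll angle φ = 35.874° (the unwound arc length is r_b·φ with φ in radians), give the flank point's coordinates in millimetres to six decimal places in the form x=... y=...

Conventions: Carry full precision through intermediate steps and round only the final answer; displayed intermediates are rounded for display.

x=66.828241 y=4.465108

class = single-mesh tooth geometry [base-circle involute, m = 2.078, 57T]
pitch radius r_p = m·N/2 = 2.078·57/2 = 59.223000
base radius r_b = r_p·cos α = 59.223000·cos 16.555° = 56.768009
roll angle φ = 35.874° = 0.62611942 rad
x = r_b·(cos φ + φ·sin φ) = 66.828241
y = r_b·(sin φ − φ·cos φ) = 4.465108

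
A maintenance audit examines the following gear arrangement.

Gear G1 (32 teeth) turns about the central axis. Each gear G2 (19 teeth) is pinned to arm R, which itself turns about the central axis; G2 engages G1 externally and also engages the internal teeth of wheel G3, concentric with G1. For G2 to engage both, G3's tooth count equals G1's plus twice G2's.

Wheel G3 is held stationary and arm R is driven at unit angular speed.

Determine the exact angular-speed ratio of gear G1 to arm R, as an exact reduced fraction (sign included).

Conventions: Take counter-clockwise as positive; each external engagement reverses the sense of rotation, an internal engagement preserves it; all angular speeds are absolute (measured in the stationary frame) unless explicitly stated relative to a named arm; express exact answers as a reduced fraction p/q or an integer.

planetary set (32T centre, 19T on arm, 70T internal) — Willis relation
ring teeth: 32 + 2·19 = 70
32(ω_sun−ω_arm) = −70(ω_ring−ω_arm),  ω_ring = 0, ω_arm = 1
ω_sun = 1 − (70/32)(0−1) = 51/16
ω_out/ω_in = 51/16

51/16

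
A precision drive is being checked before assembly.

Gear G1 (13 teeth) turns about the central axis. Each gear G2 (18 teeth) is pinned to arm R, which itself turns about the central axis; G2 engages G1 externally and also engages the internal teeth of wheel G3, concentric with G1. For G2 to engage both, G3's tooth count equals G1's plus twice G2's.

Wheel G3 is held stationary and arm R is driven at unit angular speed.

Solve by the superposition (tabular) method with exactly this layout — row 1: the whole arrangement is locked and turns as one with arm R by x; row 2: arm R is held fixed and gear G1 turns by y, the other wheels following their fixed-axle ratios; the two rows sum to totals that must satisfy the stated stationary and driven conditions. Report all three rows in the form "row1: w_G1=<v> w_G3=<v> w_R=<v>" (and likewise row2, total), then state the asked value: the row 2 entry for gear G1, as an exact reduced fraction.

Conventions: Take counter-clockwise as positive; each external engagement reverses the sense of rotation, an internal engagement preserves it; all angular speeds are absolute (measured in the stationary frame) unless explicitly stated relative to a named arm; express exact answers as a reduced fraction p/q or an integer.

class = planetary set [G3 = 13+2·18 = 49; Willis about the carrier]
row 1: whole set turns with the arm by x
row 2 — arm fixed, fixed-axis ratios: sun y, ring −(13/49)·y, arm 0
boundary: total ω_ring = x − (13/49)·y = 0 and total ω_arm = x = 1  ⇒  y = 49/13, x = 1
row 2 ring = −(13/49)·49/13 = -1
totals (row 1 + row 2): sun 1 + 49/13 = 62/13, ring 1 + (-1) = 0, arm 1 + 0 = 1
asked cell (row2, sun) = 49/13

row1: w_G1=1 w_G3=1 w_R=1
row2: w_G1=49/13 w_G3=-1 w_R=0
total: w_G1=62/13 w_G3=0 w_R=1
asked value: 49/13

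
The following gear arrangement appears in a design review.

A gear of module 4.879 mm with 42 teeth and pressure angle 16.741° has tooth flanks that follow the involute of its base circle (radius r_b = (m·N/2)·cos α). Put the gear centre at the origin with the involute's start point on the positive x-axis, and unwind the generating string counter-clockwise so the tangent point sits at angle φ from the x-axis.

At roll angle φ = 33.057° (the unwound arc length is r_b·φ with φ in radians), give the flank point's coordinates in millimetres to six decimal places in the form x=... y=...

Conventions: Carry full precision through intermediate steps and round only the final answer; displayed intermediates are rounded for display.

x=113.112650 y=6.074589

class = single-mesh tooth geometry [base-circle involute, m = 4.879, 42T]
pitch radius r_p = m·N/2 = 4.879·42/2 = 102.459000
base radius r_b = r_p·cos α = 102.459000·cos 16.741° = 98.116441
roll angle φ = 33.057° = 0.57695349 rad
x = r_b·(cos φ + φ·sin φ) = 113.112650
y = r_b·(sin φ − φ·cos φ) = 6.074589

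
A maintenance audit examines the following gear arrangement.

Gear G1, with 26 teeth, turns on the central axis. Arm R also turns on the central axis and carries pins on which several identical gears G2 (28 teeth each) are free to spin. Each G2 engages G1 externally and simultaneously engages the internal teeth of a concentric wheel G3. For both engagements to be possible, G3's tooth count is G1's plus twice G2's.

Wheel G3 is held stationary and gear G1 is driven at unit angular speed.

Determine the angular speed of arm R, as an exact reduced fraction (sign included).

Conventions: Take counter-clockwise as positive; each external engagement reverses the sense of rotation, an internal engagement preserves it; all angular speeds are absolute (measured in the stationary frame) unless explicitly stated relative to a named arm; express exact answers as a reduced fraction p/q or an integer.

13/54

planetary set (26T centre, 28T on arm, 82T internal) — Willis relation
ring teeth: 26 + 2·28 = 82
26(ω_sun−ω_arm) = −82(ω_ring−ω_arm),  ω_ring = 0, ω_sun = 1
26(1−ω_arm) = −82(0−ω_arm)  ⇒  108·ω_arm = 26  ⇒  ω_arm = 13/54
exact speed ratio = 13/54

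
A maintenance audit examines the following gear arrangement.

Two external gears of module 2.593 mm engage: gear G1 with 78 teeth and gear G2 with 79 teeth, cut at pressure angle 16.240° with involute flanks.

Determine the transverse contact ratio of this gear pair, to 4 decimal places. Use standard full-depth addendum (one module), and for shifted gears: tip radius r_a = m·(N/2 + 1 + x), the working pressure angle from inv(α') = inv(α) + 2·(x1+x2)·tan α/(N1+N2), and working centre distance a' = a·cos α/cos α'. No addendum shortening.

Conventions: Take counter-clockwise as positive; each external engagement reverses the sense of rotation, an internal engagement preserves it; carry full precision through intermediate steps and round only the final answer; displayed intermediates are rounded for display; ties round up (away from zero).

2.0986

topology: single-mesh involute geometry — m = 2.593, 78T/79T pair
base radii: r_b1 = 97.091899, r_b2 = 98.336667
tip radii: r_a1 = 103.720000, r_a2 = 105.016500
no profile shift: α' = α, a' = a
action lengths: √(r_a1²−r_b1²) = 36.482894, √(r_a2²−r_b2²) = 36.856006
base pitch p_b = π·m·cos α = 7.821108
CR = (36.482894 + 36.856006 − 203.550500·sin 16.24000°)/7.821108 = 2.098638
contact ratio ≈ 2.0986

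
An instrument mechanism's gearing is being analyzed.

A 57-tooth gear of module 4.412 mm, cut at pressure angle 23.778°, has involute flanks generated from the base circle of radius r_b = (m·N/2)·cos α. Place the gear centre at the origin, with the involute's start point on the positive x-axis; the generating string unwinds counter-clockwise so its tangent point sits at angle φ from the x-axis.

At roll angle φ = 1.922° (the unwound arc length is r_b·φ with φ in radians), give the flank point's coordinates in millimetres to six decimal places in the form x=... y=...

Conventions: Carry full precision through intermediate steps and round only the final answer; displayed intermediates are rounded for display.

topology: single-mesh involute geometry — m = 4.412, N = 57
pitch radius r_p = m·N/2 = 4.412·57/2 = 125.742000
base radius r_b = r_p·cos α = 125.742000·cos 23.778° = 115.068334
roll angle φ = 1.922° = 0.03354523 rad
x = r_b·(cos φ + φ·sin φ) = 115.133058
y = r_b·(sin φ − φ·cos φ) = 0.001448

x=115.133058 y=0.001448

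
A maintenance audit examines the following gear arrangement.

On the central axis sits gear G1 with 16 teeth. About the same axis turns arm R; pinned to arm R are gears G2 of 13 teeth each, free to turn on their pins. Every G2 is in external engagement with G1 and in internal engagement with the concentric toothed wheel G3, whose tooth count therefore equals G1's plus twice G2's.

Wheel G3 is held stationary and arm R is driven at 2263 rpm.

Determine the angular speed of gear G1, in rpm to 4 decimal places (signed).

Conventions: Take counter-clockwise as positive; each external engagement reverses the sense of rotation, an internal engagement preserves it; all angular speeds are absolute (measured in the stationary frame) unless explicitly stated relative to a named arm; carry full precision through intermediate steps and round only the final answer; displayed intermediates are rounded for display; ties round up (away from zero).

+8203.3750 rpm

recognized (axles ride arm R): planetary set, 16/13/42 teeth
normalise by the input: solve with ω_arm = 1, then scale by 2263 rpm
ring teeth: 16 + 2·13 = 42
16(ω_sun−ω_arm) = −42(ω_ring−ω_arm),  ω_ring = 0, ω_arm = 1
ω_sun = 1 − (42/16)(0−1) = 29/8
scale: ω_sun = 29/8 × 2263 rpm = +8203.3750 rpm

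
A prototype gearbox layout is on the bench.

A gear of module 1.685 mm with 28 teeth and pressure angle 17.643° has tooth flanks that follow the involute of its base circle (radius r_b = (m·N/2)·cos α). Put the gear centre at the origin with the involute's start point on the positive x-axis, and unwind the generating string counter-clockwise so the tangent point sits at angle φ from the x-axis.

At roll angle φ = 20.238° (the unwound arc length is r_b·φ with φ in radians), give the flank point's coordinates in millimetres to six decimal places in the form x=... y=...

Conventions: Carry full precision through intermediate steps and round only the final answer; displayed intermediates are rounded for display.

x=23.839344 y=0.326129

class = single-mesh tooth geometry [base-circle involute, m = 1.685, 28T]
pitch radius r_p = m·N/2 = 1.685·28/2 = 23.590000
base radius r_b = r_p·cos α = 23.590000·cos 17.643° = 22.480408
roll angle φ = 20.238° = 0.35321973 rad
x = r_b·(cos φ + φ·sin φ) = 23.839344
y = r_b·(sin φ − φ·cos φ) = 0.326129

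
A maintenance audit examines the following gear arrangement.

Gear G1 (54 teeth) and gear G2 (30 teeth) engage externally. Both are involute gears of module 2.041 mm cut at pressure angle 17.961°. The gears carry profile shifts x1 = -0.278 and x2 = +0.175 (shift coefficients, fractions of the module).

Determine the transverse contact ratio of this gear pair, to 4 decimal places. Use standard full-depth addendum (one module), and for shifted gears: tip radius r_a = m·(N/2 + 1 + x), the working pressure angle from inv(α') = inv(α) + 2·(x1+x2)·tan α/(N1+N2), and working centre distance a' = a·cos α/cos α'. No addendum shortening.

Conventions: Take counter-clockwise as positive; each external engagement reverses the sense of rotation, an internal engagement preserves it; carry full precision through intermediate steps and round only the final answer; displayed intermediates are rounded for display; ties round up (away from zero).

recognized (one external pair, fixed centres): single-mesh tooth geometry, m = 2.041, N1 = 54, N2 = 30
base radii: r_b1 = 52.421451, r_b2 = 29.123028
tip radii: r_a1 = 56.580602, r_a2 = 33.013175
inv(α') = inv(17.961°) + 2·(-0.278+0.175)·tan α/(54+30) = 0.00989375  ⇒  α' = 17.51588°
a' = a·cos α / cos α' = 85.7220·cos 17.961°/cos 17.51588° = 85.509238
action lengths: √(r_a1²−r_b1²) = 21.292159, √(r_a2²−r_b2²) = 15.547314
base pitch p_b = π·m·cos α = 6.099513
CR = (21.292159 + 15.547314 − 85.509238·sin 17.51588°)/6.099513 = 1.820431
contact ratio ≈ 1.8204

1.8204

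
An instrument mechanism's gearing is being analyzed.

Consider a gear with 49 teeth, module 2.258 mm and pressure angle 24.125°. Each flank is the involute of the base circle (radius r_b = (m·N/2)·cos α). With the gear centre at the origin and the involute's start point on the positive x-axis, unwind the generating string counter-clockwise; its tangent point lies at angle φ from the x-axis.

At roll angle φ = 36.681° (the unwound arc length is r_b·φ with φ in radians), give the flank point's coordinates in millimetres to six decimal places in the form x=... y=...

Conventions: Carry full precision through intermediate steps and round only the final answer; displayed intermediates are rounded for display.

x=59.799504 y=4.237658

single-mesh involute tooth geometry (49T wheel at module 2.258)
pitch radius r_p = m·N/2 = 2.258·49/2 = 55.321000
base radius r_b = r_p·cos α = 55.321000·cos 24.125° = 50.489038
roll angle φ = 36.681° = 0.64020422 rad
x = r_b·(cos φ + φ·sin φ) = 59.799504
y = r_b·(sin φ − φ·cos φ) = 4.237658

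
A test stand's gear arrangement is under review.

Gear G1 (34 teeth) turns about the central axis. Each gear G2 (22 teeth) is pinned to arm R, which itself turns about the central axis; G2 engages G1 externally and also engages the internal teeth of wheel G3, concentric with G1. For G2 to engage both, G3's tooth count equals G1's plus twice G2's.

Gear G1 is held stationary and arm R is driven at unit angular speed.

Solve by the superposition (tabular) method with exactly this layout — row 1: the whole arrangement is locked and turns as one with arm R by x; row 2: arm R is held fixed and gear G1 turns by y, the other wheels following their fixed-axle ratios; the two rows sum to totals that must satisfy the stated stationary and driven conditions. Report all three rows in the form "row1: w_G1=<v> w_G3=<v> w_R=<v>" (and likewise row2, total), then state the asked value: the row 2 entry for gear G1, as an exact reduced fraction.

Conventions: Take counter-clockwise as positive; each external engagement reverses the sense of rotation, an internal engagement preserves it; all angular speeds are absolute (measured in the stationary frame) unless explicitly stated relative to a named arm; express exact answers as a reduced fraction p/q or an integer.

row1: w_G1=1 w_G3=1 w_R=1
row2: w_G1=-1 w_G3=17/39 w_R=0
total: w_G1=0 w_G3=56/39 w_R=1
asked value: -1

class = planetary set [G3 = 34+2·22 = 78; Willis about the carrier]
superposition row 1 [locked train]: every member turns x
row 2: sun turns y, ring = −(34/78)·y, arm 0
boundary: total ω_sun = x + y = 0 and total ω_arm = x = 1  ⇒  y = -1, x = 1
row 2 ring = −(34/78)·(-1) = 17/39
totals (row 1 + row 2): sun 1 + (-1) = 0, ring 1 + 17/39 = 56/39, arm 1 + 0 = 1
asked cell (row2, sun) = -1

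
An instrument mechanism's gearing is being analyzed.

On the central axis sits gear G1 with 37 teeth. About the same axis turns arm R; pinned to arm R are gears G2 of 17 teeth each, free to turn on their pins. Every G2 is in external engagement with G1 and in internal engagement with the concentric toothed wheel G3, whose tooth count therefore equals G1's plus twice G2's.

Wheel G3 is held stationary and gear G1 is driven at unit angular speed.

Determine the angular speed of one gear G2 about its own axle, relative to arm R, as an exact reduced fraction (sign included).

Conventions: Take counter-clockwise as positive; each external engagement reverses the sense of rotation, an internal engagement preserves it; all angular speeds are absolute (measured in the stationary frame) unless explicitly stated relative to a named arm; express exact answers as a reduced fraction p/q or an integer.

topology: planetary set — G1 37T / G2 17T / G3 71T, arm = carrier (Willis)
ring teeth: 37 + 2·17 = 71
37(ω_sun−ω_arm) = −71(ω_ring−ω_arm),  ω_ring = 0, ω_sun = 1
37(1−ω_arm) = −71(0−ω_arm)  ⇒  108·ω_arm = 37  ⇒  ω_arm = 37/108
sun–planet mesh: 37·(1−37/108) = −17·(ω_p−ω_arm)  ⇒  ω_p−ω_arm = -2627/1836
exact speed ratio = -2627/1836

-2627/1836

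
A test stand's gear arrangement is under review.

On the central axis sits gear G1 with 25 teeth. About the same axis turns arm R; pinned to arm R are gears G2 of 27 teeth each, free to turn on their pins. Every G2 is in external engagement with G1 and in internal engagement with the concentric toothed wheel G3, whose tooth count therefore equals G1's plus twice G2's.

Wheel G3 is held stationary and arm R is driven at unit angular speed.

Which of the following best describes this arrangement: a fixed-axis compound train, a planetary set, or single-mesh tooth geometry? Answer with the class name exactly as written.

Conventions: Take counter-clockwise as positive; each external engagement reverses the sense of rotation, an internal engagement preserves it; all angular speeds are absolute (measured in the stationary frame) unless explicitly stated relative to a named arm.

planetary set (25T centre, 27T on arm, 79T internal) — Willis relation
classification: planetary set

planetary set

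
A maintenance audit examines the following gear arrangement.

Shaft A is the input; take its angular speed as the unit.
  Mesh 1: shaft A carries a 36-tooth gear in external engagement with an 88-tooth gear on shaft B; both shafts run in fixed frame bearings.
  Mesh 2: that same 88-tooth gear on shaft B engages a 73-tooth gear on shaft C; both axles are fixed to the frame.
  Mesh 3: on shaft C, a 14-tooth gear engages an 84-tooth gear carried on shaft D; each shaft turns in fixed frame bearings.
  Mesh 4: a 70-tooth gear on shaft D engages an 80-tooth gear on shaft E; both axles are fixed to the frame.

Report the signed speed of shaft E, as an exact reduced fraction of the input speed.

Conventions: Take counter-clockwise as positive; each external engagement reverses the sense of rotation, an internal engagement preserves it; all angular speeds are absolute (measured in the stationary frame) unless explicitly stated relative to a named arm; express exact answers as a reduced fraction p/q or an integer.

4-mesh fixed-axis compound train (all bearings frame-fixed)
mesh 1 [36T→88T]: |ω|/ω_in = 1×36/88 = 9/22, sense flips to −
mesh 2 [88T→73T]: |ω|/ω_in = (9/22)×88/73 = 36/73, sense flips to +
mesh 3 [14T→84T]: |ω|/ω_in = (36/73)×14/84 = 6/73, sense flips to −
mesh 4 [70T→80T]: |ω|/ω_in = (6/73)×70/80 = 21/292, sense flips to +
signed output speed (× input speed) = 21/292

21/292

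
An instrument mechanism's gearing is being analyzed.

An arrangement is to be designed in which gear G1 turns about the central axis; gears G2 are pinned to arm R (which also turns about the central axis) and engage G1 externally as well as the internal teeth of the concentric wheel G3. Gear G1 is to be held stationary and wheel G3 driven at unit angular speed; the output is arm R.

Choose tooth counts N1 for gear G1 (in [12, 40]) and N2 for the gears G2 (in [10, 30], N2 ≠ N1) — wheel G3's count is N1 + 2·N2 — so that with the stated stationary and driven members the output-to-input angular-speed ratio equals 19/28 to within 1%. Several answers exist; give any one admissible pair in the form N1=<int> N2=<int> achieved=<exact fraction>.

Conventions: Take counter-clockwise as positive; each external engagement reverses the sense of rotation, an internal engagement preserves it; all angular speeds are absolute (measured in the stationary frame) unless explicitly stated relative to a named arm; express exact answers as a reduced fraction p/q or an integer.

N1=18 N2=10 achieved=19/28

class = planetary set [ratio 19/28 wanted; Willis about the carrier]
Willis with ω_sun = 0: ω_arm/ω_ring = N3/(N1+N3); set equal to 19/28  ⇒  N3/N1 = (19/28)/(1 − 19/28) = 19/9
N3 = N1 + 2·N2  ⇒  N2/N1 = (N3/N1 − 1)/2 = (19/9 − 1)/2 = 5/9
smallest multiple with N1 ≥ 12 and N2 ≥ 10: k = 2  ⇒  N1 = 2·9 = 18, N2 = 2·5 = 10 (N1 ≤ 40, N2 ≤ 30, N2 ≠ N1 ✓), N3 = 18 + 2·10 = 38
check: N3/(N1+N3) with N1 = 18, N3 = 38 gives 19/28; |achieved − target| = 0 ≤ 19/2800 ✓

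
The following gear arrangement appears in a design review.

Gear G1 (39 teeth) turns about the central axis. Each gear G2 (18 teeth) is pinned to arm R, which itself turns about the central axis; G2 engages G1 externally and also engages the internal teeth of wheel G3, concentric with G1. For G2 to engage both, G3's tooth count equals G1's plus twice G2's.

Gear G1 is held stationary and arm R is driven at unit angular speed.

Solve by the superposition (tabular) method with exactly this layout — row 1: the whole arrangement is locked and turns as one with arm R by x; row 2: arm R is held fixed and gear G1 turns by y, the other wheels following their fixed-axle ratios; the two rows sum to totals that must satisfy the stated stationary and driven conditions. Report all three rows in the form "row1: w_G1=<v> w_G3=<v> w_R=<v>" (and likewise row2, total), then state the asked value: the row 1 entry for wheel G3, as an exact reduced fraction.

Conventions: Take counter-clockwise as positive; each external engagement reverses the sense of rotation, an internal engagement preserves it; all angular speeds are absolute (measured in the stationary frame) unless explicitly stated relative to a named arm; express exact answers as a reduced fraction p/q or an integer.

class = planetary set [G3 = 39+2·18 = 75; Willis about the carrier]
row 1 — lock + rotate with arm: ω_sun = ω_ring = ω_arm = x
row 2 — arm fixed, fixed-axis ratios: sun y, ring −(39/75)·y, arm 0
boundary: total ω_sun = x + y = 0 and total ω_arm = x = 1  ⇒  y = -1, x = 1
row 2 ring = −(39/75)·(-1) = 13/25
totals (row 1 + row 2): sun 1 + (-1) = 0, ring 1 + 13/25 = 38/25, arm 1 + 0 = 1
asked cell (row1, ring) = 1

row1: w_G1=1 w_G3=1 w_R=1
row2: w_G1=-1 w_G3=13/25 w_R=0
total: w_G1=0 w_G3=38/25 w_R=1
asked value: 1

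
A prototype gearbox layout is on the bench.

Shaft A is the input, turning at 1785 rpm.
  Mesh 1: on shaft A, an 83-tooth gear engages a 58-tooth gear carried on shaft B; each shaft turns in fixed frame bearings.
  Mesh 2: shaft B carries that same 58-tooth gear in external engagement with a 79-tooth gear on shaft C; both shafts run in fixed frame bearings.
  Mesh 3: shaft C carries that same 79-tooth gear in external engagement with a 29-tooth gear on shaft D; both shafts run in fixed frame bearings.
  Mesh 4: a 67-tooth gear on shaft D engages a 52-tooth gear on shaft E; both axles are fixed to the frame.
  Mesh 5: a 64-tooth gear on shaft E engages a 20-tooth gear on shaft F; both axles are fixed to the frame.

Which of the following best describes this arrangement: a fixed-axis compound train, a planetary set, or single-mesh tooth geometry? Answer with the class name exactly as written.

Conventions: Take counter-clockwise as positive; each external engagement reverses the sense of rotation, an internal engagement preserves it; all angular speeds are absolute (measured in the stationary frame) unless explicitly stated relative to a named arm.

5-mesh fixed-axis compound train (all bearings frame-fixed)
classification: fixed-axis compound train

fixed-axis compound train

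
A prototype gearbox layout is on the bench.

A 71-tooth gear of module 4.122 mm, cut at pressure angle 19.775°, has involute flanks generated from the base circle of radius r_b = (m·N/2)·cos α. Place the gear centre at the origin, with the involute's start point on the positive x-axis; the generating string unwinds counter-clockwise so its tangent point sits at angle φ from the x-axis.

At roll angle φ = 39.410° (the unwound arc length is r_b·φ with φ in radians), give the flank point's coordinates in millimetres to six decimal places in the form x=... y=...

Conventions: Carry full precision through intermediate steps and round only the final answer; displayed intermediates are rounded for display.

x=166.523271 y=14.242336

single-mesh involute tooth geometry (71T wheel at module 4.122)
pitch radius r_p = m·N/2 = 4.122·71/2 = 146.331000
base radius r_b = r_p·cos α = 146.331000·cos 19.775° = 137.701639
roll angle φ = 39.410° = 0.68783426 rad
x = r_b·(cos φ + φ·sin φ) = 166.523271
y = r_b·(sin φ − φ·cos φ) = 14.242336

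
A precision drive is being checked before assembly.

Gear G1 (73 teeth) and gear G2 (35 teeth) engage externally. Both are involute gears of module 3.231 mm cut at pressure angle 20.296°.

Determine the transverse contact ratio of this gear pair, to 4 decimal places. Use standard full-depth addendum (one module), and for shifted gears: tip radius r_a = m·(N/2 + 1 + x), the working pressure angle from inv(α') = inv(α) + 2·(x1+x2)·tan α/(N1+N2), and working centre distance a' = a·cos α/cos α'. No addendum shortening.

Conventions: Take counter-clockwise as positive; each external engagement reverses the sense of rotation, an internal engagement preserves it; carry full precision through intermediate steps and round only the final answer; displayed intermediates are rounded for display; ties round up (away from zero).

recognized (one external pair, fixed centres): single-mesh tooth geometry, m = 3.231, N1 = 73, N2 = 35
base radii: r_b1 = 110.609505, r_b2 = 53.031954
tip radii: r_a1 = 121.162500, r_a2 = 59.773500
no profile shift: α' = α, a' = a
action lengths: √(r_a1²−r_b1²) = 49.455928, √(r_a2²−r_b2²) = 27.576858
base pitch p_b = π·m·cos α = 9.520274
CR = (49.455928 + 27.576858 − 174.474000·sin 20.29600°)/9.520274 = 1.734505
contact ratio ≈ 1.7345

1.7345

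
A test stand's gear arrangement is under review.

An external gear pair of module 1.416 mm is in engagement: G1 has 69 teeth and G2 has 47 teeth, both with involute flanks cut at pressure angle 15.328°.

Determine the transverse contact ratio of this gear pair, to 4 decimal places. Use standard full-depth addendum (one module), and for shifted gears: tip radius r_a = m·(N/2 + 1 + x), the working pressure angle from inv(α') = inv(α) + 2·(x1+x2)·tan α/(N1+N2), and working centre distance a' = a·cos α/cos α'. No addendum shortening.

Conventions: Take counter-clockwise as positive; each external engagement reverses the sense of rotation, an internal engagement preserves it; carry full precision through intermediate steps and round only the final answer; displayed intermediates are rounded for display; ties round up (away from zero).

single-mesh involute tooth geometry (69T engaging 47T at module 1.416)
base radii: r_b1 = 47.114254, r_b2 = 32.092318
tip radii: r_a1 = 50.268000, r_a2 = 34.692000
no profile shift: α' = α, a' = a
action lengths: √(r_a1²−r_b1²) = 17.524809, √(r_a2²−r_b2²) = 13.176418
base pitch p_b = π·m·cos α = 4.290255
CR = (17.524809 + 13.176418 − 82.128000·sin 15.32800°)/4.290255 = 2.095715
contact ratio ≈ 2.0957

2.0957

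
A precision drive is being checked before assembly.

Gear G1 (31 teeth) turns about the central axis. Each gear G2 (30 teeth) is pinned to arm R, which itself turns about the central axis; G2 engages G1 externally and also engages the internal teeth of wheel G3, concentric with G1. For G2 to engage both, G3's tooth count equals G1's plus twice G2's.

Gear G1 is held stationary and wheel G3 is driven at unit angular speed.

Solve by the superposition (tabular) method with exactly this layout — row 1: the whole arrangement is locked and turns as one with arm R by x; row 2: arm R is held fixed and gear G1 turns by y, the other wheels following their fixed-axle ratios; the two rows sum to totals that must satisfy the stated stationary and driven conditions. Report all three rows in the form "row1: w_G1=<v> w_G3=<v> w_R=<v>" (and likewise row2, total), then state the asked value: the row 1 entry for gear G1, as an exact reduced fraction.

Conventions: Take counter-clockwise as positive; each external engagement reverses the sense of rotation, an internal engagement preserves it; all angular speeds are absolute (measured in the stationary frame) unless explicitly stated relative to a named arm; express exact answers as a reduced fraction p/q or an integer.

row1: w_G1=91/122 w_G3=91/122 w_R=91/122
row2: w_G1=-91/122 w_G3=31/122 w_R=0
total: w_G1=0 w_G3=1 w_R=91/122
asked value: 91/122

topology: planetary set — G1 31T / G2 30T / G3 91T, arm = carrier (Willis)
row 1: whole set turns with the arm by x
row 2 — arm fixed, fixed-axis ratios: sun y, ring −(31/91)·y, arm 0
boundary: total ω_sun = x + y = 0 and total ω_ring = x − (31/91)·y = 1  ⇒  y = -91/122, x = 91/122
row 2 ring = −(31/91)·(-91/122) = 31/122
totals (row 1 + row 2): sun 91/122 + (-91/122) = 0, ring 91/122 + 31/122 = 1, arm 91/122 + 0 = 91/122
asked cell (row1, sun) = 91/122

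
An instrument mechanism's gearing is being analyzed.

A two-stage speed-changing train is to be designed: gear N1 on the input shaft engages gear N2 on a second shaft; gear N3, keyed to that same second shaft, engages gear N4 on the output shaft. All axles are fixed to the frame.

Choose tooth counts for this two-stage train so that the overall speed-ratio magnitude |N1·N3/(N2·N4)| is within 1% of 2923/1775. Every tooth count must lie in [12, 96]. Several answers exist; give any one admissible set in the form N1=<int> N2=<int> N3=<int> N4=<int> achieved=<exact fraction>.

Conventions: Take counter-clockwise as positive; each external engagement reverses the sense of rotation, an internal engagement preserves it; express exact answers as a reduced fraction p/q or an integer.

N1=37 N2=25 N3=79 N4=71 achieved=2923/1775

topology: fixed-axis compound train — 2 stages, target 2923/1775
target = 2923/1775 in lowest terms: an exact hit needs N1·N3 = k·2923 and N2·N4 = k·1775 for one integer k, every count in [12, 96]; additionally prefer no 1:1 stage (N1 ≠ N2, N3 ≠ N4)
k = 1: N1·N3 = 2923 = 37·79, N2·N4 = 1775 = 25·71
achieved = 37·79/(25·71) = 2923/1775; |achieved − target| = 0 ≤ 2923/177500 ✓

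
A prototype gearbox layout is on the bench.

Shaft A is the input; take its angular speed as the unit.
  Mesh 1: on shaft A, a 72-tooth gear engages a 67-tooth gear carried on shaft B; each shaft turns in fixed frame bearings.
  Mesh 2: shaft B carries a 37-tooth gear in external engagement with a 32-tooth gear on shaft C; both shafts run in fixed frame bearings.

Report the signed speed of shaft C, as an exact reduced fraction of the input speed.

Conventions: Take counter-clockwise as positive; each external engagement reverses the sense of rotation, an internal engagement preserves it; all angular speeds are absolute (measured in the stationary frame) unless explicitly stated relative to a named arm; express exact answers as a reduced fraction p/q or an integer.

333/268

2-mesh fixed-axis compound train (all bearings frame-fixed)
mesh 1 [72T→67T]: |ω|/ω_in = 1×72/67 = 72/67, sense flips to −
mesh 2 [37T→32T]: |ω|/ω_in = (72/67)×37/32 = 333/268, sense flips to +
signed output speed (× input speed) = 333/268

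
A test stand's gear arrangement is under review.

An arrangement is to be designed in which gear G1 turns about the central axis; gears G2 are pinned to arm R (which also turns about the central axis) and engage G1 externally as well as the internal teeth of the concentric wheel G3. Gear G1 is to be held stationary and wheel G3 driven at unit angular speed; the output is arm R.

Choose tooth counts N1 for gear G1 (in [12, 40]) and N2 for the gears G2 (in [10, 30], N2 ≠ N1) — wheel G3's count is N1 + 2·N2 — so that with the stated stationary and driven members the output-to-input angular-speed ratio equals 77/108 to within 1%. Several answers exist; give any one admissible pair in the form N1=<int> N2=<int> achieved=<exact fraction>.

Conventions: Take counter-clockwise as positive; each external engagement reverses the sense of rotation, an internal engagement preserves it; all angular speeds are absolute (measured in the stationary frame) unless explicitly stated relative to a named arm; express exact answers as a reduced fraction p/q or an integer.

topology: planetary set — design target 77/108, arm = carrier (Willis)
Willis with ω_sun = 0: ω_arm/ω_ring = N3/(N1+N3); set equal to 77/108  ⇒  N3/N1 = (77/108)/(1 − 77/108) = 77/31
N3 = N1 + 2·N2  ⇒  N2/N1 = (N3/N1 − 1)/2 = (77/31 − 1)/2 = 23/31
smallest multiple with N1 ≥ 12 and N2 ≥ 10: k = 1  ⇒  N1 = 1·31 = 31, N2 = 1·23 = 23 (N1 ≤ 40, N2 ≤ 30, N2 ≠ N1 ✓), N3 = 31 + 2·23 = 77
check: N3/(N1+N3) with N1 = 31, N3 = 77 gives 77/108; |achieved − target| = 0 ≤ 77/10800 ✓

N1=31 N2=23 achieved=77/108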